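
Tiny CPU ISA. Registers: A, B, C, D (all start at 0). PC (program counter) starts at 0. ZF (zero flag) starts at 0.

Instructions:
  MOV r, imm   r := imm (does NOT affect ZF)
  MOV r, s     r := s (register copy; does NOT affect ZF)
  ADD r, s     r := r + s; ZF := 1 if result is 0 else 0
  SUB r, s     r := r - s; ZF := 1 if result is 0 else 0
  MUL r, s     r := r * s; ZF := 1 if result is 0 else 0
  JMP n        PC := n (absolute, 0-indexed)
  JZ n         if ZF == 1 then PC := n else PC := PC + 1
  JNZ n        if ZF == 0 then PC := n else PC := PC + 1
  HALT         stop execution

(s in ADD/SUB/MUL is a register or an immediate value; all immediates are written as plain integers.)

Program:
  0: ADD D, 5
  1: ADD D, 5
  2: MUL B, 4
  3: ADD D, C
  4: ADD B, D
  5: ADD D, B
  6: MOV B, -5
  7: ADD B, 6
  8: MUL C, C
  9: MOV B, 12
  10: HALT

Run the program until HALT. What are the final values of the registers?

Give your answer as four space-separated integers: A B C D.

Answer: 0 12 0 20

Derivation:
Step 1: PC=0 exec 'ADD D, 5'. After: A=0 B=0 C=0 D=5 ZF=0 PC=1
Step 2: PC=1 exec 'ADD D, 5'. After: A=0 B=0 C=0 D=10 ZF=0 PC=2
Step 3: PC=2 exec 'MUL B, 4'. After: A=0 B=0 C=0 D=10 ZF=1 PC=3
Step 4: PC=3 exec 'ADD D, C'. After: A=0 B=0 C=0 D=10 ZF=0 PC=4
Step 5: PC=4 exec 'ADD B, D'. After: A=0 B=10 C=0 D=10 ZF=0 PC=5
Step 6: PC=5 exec 'ADD D, B'. After: A=0 B=10 C=0 D=20 ZF=0 PC=6
Step 7: PC=6 exec 'MOV B, -5'. After: A=0 B=-5 C=0 D=20 ZF=0 PC=7
Step 8: PC=7 exec 'ADD B, 6'. After: A=0 B=1 C=0 D=20 ZF=0 PC=8
Step 9: PC=8 exec 'MUL C, C'. After: A=0 B=1 C=0 D=20 ZF=1 PC=9
Step 10: PC=9 exec 'MOV B, 12'. After: A=0 B=12 C=0 D=20 ZF=1 PC=10
Step 11: PC=10 exec 'HALT'. After: A=0 B=12 C=0 D=20 ZF=1 PC=10 HALTED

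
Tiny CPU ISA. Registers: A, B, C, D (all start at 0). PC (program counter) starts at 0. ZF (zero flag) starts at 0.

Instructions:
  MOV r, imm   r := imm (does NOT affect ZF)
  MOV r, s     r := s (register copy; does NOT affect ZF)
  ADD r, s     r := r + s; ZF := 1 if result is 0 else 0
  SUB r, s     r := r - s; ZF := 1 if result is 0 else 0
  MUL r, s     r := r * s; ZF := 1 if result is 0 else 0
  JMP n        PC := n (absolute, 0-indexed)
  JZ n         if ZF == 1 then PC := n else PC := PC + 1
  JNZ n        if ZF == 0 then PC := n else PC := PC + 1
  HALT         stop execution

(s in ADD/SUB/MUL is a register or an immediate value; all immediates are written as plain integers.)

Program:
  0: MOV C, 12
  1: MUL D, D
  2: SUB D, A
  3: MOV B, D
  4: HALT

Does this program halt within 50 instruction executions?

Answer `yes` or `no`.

Step 1: PC=0 exec 'MOV C, 12'. After: A=0 B=0 C=12 D=0 ZF=0 PC=1
Step 2: PC=1 exec 'MUL D, D'. After: A=0 B=0 C=12 D=0 ZF=1 PC=2
Step 3: PC=2 exec 'SUB D, A'. After: A=0 B=0 C=12 D=0 ZF=1 PC=3
Step 4: PC=3 exec 'MOV B, D'. After: A=0 B=0 C=12 D=0 ZF=1 PC=4
Step 5: PC=4 exec 'HALT'. After: A=0 B=0 C=12 D=0 ZF=1 PC=4 HALTED

Answer: yes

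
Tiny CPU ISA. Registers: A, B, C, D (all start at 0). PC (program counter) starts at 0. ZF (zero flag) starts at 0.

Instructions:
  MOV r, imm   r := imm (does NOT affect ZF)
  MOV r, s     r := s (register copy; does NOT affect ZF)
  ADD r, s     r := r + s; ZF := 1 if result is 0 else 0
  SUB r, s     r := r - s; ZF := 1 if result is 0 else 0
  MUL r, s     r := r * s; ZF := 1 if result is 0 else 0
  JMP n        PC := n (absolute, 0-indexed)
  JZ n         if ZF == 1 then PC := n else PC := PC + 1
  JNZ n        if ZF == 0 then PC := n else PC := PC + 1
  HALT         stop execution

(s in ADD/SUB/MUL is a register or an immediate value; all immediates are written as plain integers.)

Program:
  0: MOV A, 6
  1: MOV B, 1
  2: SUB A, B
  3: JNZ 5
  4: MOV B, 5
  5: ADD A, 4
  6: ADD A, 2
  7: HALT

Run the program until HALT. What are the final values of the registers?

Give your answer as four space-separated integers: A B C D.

Step 1: PC=0 exec 'MOV A, 6'. After: A=6 B=0 C=0 D=0 ZF=0 PC=1
Step 2: PC=1 exec 'MOV B, 1'. After: A=6 B=1 C=0 D=0 ZF=0 PC=2
Step 3: PC=2 exec 'SUB A, B'. After: A=5 B=1 C=0 D=0 ZF=0 PC=3
Step 4: PC=3 exec 'JNZ 5'. After: A=5 B=1 C=0 D=0 ZF=0 PC=5
Step 5: PC=5 exec 'ADD A, 4'. After: A=9 B=1 C=0 D=0 ZF=0 PC=6
Step 6: PC=6 exec 'ADD A, 2'. After: A=11 B=1 C=0 D=0 ZF=0 PC=7
Step 7: PC=7 exec 'HALT'. After: A=11 B=1 C=0 D=0 ZF=0 PC=7 HALTED

Answer: 11 1 0 0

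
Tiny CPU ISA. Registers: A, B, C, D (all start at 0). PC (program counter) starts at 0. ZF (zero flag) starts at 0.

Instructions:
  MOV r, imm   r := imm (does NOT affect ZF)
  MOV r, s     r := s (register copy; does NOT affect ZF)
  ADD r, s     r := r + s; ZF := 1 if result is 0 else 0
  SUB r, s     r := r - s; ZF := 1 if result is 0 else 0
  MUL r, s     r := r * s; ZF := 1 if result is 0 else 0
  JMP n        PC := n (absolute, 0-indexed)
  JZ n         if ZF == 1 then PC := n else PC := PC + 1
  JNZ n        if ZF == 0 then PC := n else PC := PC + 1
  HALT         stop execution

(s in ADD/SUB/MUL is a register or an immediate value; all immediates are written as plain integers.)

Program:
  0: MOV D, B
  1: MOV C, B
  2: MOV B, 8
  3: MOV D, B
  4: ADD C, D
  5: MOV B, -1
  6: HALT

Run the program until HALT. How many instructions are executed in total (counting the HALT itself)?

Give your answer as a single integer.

Step 1: PC=0 exec 'MOV D, B'. After: A=0 B=0 C=0 D=0 ZF=0 PC=1
Step 2: PC=1 exec 'MOV C, B'. After: A=0 B=0 C=0 D=0 ZF=0 PC=2
Step 3: PC=2 exec 'MOV B, 8'. After: A=0 B=8 C=0 D=0 ZF=0 PC=3
Step 4: PC=3 exec 'MOV D, B'. After: A=0 B=8 C=0 D=8 ZF=0 PC=4
Step 5: PC=4 exec 'ADD C, D'. After: A=0 B=8 C=8 D=8 ZF=0 PC=5
Step 6: PC=5 exec 'MOV B, -1'. After: A=0 B=-1 C=8 D=8 ZF=0 PC=6
Step 7: PC=6 exec 'HALT'. After: A=0 B=-1 C=8 D=8 ZF=0 PC=6 HALTED
Total instructions executed: 7

Answer: 7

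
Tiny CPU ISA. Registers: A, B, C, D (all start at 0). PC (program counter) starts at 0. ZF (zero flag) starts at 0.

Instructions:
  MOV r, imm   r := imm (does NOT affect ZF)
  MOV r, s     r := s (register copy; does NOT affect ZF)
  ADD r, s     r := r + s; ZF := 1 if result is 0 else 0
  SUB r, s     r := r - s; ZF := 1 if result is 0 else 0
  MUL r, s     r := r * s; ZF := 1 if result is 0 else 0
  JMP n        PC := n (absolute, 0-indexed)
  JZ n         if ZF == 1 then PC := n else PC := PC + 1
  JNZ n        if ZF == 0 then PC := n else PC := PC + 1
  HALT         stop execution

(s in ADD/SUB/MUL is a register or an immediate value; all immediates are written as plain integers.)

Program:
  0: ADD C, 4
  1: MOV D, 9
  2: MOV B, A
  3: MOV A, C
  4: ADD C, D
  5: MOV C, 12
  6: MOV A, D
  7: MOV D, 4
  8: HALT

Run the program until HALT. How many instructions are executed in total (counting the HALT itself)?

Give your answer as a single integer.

Answer: 9

Derivation:
Step 1: PC=0 exec 'ADD C, 4'. After: A=0 B=0 C=4 D=0 ZF=0 PC=1
Step 2: PC=1 exec 'MOV D, 9'. After: A=0 B=0 C=4 D=9 ZF=0 PC=2
Step 3: PC=2 exec 'MOV B, A'. After: A=0 B=0 C=4 D=9 ZF=0 PC=3
Step 4: PC=3 exec 'MOV A, C'. After: A=4 B=0 C=4 D=9 ZF=0 PC=4
Step 5: PC=4 exec 'ADD C, D'. After: A=4 B=0 C=13 D=9 ZF=0 PC=5
Step 6: PC=5 exec 'MOV C, 12'. After: A=4 B=0 C=12 D=9 ZF=0 PC=6
Step 7: PC=6 exec 'MOV A, D'. After: A=9 B=0 C=12 D=9 ZF=0 PC=7
Step 8: PC=7 exec 'MOV D, 4'. After: A=9 B=0 C=12 D=4 ZF=0 PC=8
Step 9: PC=8 exec 'HALT'. After: A=9 B=0 C=12 D=4 ZF=0 PC=8 HALTED
Total instructions executed: 9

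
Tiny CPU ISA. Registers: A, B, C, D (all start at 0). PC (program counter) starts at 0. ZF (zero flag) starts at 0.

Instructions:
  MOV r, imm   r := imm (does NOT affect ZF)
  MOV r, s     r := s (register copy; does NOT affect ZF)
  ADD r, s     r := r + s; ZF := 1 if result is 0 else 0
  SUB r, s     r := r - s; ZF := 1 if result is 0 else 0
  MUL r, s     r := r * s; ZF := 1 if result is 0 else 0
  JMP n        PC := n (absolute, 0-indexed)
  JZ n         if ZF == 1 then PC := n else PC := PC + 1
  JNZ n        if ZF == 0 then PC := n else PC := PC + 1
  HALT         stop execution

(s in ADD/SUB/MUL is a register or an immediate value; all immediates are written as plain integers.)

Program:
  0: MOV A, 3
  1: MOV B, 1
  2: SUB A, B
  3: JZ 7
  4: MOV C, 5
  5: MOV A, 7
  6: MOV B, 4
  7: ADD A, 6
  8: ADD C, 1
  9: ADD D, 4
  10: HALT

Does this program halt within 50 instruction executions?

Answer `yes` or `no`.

Step 1: PC=0 exec 'MOV A, 3'. After: A=3 B=0 C=0 D=0 ZF=0 PC=1
Step 2: PC=1 exec 'MOV B, 1'. After: A=3 B=1 C=0 D=0 ZF=0 PC=2
Step 3: PC=2 exec 'SUB A, B'. After: A=2 B=1 C=0 D=0 ZF=0 PC=3
Step 4: PC=3 exec 'JZ 7'. After: A=2 B=1 C=0 D=0 ZF=0 PC=4
Step 5: PC=4 exec 'MOV C, 5'. After: A=2 B=1 C=5 D=0 ZF=0 PC=5
Step 6: PC=5 exec 'MOV A, 7'. After: A=7 B=1 C=5 D=0 ZF=0 PC=6
Step 7: PC=6 exec 'MOV B, 4'. After: A=7 B=4 C=5 D=0 ZF=0 PC=7
Step 8: PC=7 exec 'ADD A, 6'. After: A=13 B=4 C=5 D=0 ZF=0 PC=8
Step 9: PC=8 exec 'ADD C, 1'. After: A=13 B=4 C=6 D=0 ZF=0 PC=9
Step 10: PC=9 exec 'ADD D, 4'. After: A=13 B=4 C=6 D=4 ZF=0 PC=10
Step 11: PC=10 exec 'HALT'. After: A=13 B=4 C=6 D=4 ZF=0 PC=10 HALTED

Answer: yes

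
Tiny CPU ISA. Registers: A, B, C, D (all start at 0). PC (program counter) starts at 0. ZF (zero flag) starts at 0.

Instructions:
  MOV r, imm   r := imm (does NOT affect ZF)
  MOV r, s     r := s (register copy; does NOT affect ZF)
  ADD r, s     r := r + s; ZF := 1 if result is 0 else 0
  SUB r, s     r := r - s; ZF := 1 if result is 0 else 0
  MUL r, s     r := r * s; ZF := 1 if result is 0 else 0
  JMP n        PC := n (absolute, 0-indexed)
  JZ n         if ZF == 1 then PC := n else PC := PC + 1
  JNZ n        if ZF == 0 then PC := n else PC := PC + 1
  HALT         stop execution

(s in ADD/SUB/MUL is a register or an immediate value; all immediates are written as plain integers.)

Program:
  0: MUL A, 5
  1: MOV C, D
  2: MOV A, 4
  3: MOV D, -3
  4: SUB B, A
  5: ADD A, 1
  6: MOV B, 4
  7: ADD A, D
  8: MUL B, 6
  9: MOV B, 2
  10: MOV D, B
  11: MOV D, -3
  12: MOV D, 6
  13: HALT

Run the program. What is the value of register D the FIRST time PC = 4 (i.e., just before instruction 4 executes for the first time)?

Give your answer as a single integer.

Step 1: PC=0 exec 'MUL A, 5'. After: A=0 B=0 C=0 D=0 ZF=1 PC=1
Step 2: PC=1 exec 'MOV C, D'. After: A=0 B=0 C=0 D=0 ZF=1 PC=2
Step 3: PC=2 exec 'MOV A, 4'. After: A=4 B=0 C=0 D=0 ZF=1 PC=3
Step 4: PC=3 exec 'MOV D, -3'. After: A=4 B=0 C=0 D=-3 ZF=1 PC=4
First time PC=4: D=-3

-3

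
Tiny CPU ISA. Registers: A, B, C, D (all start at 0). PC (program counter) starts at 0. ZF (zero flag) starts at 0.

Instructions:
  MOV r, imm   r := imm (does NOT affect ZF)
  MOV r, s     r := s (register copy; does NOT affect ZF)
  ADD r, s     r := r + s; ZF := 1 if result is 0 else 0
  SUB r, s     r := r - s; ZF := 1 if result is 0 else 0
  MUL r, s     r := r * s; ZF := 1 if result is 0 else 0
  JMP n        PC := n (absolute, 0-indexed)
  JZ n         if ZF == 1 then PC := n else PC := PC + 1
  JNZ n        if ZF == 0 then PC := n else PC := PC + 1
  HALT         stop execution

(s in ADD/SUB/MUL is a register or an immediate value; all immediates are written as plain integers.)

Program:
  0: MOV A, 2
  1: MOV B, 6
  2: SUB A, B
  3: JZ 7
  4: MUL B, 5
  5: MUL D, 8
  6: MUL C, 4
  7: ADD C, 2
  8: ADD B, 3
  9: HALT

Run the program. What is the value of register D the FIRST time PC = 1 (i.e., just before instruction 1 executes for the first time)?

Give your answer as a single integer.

Step 1: PC=0 exec 'MOV A, 2'. After: A=2 B=0 C=0 D=0 ZF=0 PC=1
First time PC=1: D=0

0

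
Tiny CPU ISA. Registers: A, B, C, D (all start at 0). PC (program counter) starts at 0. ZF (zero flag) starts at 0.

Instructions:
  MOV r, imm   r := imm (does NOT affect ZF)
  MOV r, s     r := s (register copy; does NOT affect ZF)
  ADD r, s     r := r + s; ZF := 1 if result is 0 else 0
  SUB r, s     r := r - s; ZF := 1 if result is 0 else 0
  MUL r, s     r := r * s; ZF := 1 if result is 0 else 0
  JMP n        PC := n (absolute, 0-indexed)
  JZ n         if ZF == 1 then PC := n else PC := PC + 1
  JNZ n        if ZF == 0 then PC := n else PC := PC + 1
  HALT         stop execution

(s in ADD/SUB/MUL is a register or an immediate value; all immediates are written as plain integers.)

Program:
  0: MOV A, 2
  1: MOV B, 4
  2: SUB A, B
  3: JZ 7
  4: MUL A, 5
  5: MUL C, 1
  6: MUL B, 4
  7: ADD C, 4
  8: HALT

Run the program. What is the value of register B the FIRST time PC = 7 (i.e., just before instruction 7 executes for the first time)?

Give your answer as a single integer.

Step 1: PC=0 exec 'MOV A, 2'. After: A=2 B=0 C=0 D=0 ZF=0 PC=1
Step 2: PC=1 exec 'MOV B, 4'. After: A=2 B=4 C=0 D=0 ZF=0 PC=2
Step 3: PC=2 exec 'SUB A, B'. After: A=-2 B=4 C=0 D=0 ZF=0 PC=3
Step 4: PC=3 exec 'JZ 7'. After: A=-2 B=4 C=0 D=0 ZF=0 PC=4
Step 5: PC=4 exec 'MUL A, 5'. After: A=-10 B=4 C=0 D=0 ZF=0 PC=5
Step 6: PC=5 exec 'MUL C, 1'. After: A=-10 B=4 C=0 D=0 ZF=1 PC=6
Step 7: PC=6 exec 'MUL B, 4'. After: A=-10 B=16 C=0 D=0 ZF=0 PC=7
First time PC=7: B=16

16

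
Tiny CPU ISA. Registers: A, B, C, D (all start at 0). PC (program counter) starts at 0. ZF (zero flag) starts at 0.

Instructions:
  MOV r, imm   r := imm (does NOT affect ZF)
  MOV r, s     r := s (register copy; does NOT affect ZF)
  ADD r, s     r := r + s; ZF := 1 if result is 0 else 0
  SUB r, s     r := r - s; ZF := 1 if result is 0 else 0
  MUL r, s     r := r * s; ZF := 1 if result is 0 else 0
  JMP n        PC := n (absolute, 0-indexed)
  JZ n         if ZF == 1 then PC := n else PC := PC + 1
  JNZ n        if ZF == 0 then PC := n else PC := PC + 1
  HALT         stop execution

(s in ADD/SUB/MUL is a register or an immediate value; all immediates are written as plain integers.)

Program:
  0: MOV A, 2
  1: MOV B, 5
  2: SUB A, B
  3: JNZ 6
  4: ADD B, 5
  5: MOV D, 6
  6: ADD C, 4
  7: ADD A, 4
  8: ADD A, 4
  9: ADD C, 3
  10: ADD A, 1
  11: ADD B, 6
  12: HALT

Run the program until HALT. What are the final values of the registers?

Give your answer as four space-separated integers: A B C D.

Answer: 6 11 7 0

Derivation:
Step 1: PC=0 exec 'MOV A, 2'. After: A=2 B=0 C=0 D=0 ZF=0 PC=1
Step 2: PC=1 exec 'MOV B, 5'. After: A=2 B=5 C=0 D=0 ZF=0 PC=2
Step 3: PC=2 exec 'SUB A, B'. After: A=-3 B=5 C=0 D=0 ZF=0 PC=3
Step 4: PC=3 exec 'JNZ 6'. After: A=-3 B=5 C=0 D=0 ZF=0 PC=6
Step 5: PC=6 exec 'ADD C, 4'. After: A=-3 B=5 C=4 D=0 ZF=0 PC=7
Step 6: PC=7 exec 'ADD A, 4'. After: A=1 B=5 C=4 D=0 ZF=0 PC=8
Step 7: PC=8 exec 'ADD A, 4'. After: A=5 B=5 C=4 D=0 ZF=0 PC=9
Step 8: PC=9 exec 'ADD C, 3'. After: A=5 B=5 C=7 D=0 ZF=0 PC=10
Step 9: PC=10 exec 'ADD A, 1'. After: A=6 B=5 C=7 D=0 ZF=0 PC=11
Step 10: PC=11 exec 'ADD B, 6'. After: A=6 B=11 C=7 D=0 ZF=0 PC=12
Step 11: PC=12 exec 'HALT'. After: A=6 B=11 C=7 D=0 ZF=0 PC=12 HALTED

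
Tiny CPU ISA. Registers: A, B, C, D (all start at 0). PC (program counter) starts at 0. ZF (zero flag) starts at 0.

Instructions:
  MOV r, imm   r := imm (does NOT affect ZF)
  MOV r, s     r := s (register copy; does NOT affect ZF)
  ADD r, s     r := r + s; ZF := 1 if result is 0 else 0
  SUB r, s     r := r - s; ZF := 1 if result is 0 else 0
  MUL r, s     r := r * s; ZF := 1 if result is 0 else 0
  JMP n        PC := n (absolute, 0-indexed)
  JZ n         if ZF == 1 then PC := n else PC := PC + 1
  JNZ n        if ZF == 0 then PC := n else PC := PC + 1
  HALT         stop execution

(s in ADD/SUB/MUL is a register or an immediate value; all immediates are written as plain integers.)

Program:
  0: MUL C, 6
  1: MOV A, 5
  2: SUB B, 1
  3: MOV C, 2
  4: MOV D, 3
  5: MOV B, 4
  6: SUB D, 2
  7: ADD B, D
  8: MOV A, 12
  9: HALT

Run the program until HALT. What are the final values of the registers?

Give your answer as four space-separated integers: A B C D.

Step 1: PC=0 exec 'MUL C, 6'. After: A=0 B=0 C=0 D=0 ZF=1 PC=1
Step 2: PC=1 exec 'MOV A, 5'. After: A=5 B=0 C=0 D=0 ZF=1 PC=2
Step 3: PC=2 exec 'SUB B, 1'. After: A=5 B=-1 C=0 D=0 ZF=0 PC=3
Step 4: PC=3 exec 'MOV C, 2'. After: A=5 B=-1 C=2 D=0 ZF=0 PC=4
Step 5: PC=4 exec 'MOV D, 3'. After: A=5 B=-1 C=2 D=3 ZF=0 PC=5
Step 6: PC=5 exec 'MOV B, 4'. After: A=5 B=4 C=2 D=3 ZF=0 PC=6
Step 7: PC=6 exec 'SUB D, 2'. After: A=5 B=4 C=2 D=1 ZF=0 PC=7
Step 8: PC=7 exec 'ADD B, D'. After: A=5 B=5 C=2 D=1 ZF=0 PC=8
Step 9: PC=8 exec 'MOV A, 12'. After: A=12 B=5 C=2 D=1 ZF=0 PC=9
Step 10: PC=9 exec 'HALT'. After: A=12 B=5 C=2 D=1 ZF=0 PC=9 HALTED

Answer: 12 5 2 1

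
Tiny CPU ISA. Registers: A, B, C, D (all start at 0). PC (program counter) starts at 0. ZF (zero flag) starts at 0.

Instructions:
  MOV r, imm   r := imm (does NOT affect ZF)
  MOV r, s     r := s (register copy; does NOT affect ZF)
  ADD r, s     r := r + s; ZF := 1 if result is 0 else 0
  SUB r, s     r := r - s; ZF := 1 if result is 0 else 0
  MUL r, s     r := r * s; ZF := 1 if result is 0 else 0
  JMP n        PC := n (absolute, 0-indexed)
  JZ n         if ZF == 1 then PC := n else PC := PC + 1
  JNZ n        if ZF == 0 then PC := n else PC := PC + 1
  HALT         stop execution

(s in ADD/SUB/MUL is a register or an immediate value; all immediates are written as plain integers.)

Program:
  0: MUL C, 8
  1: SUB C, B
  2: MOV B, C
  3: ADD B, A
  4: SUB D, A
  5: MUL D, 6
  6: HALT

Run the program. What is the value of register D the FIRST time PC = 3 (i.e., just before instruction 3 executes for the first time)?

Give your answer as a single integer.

Step 1: PC=0 exec 'MUL C, 8'. After: A=0 B=0 C=0 D=0 ZF=1 PC=1
Step 2: PC=1 exec 'SUB C, B'. After: A=0 B=0 C=0 D=0 ZF=1 PC=2
Step 3: PC=2 exec 'MOV B, C'. After: A=0 B=0 C=0 D=0 ZF=1 PC=3
First time PC=3: D=0

0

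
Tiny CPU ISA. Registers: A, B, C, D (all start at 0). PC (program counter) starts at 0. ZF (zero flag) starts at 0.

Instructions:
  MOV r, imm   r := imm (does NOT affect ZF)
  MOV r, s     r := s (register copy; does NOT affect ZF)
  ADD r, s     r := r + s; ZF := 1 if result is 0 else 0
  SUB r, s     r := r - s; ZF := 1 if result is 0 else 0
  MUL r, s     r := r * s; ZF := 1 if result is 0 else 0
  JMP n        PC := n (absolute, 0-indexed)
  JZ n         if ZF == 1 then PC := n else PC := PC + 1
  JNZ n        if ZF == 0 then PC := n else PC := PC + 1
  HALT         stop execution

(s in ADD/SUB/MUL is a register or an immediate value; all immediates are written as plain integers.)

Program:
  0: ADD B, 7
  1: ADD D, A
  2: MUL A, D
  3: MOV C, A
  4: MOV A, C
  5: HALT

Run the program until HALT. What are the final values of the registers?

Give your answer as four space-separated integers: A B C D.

Step 1: PC=0 exec 'ADD B, 7'. After: A=0 B=7 C=0 D=0 ZF=0 PC=1
Step 2: PC=1 exec 'ADD D, A'. After: A=0 B=7 C=0 D=0 ZF=1 PC=2
Step 3: PC=2 exec 'MUL A, D'. After: A=0 B=7 C=0 D=0 ZF=1 PC=3
Step 4: PC=3 exec 'MOV C, A'. After: A=0 B=7 C=0 D=0 ZF=1 PC=4
Step 5: PC=4 exec 'MOV A, C'. After: A=0 B=7 C=0 D=0 ZF=1 PC=5
Step 6: PC=5 exec 'HALT'. After: A=0 B=7 C=0 D=0 ZF=1 PC=5 HALTED

Answer: 0 7 0 0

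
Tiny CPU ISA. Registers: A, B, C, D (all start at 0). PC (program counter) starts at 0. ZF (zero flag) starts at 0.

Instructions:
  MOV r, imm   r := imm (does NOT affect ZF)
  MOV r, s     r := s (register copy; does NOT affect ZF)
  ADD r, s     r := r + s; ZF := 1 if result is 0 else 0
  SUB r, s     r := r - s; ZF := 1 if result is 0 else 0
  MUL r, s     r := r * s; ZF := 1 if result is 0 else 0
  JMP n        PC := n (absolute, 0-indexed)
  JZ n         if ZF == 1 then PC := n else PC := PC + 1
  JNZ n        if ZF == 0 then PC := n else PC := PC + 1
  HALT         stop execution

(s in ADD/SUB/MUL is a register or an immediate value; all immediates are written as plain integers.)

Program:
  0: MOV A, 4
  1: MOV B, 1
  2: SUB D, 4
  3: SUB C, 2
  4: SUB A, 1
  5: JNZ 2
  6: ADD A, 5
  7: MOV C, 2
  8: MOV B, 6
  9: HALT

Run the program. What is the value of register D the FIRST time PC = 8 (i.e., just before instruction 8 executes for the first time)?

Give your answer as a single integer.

Step 1: PC=0 exec 'MOV A, 4'. After: A=4 B=0 C=0 D=0 ZF=0 PC=1
Step 2: PC=1 exec 'MOV B, 1'. After: A=4 B=1 C=0 D=0 ZF=0 PC=2
Step 3: PC=2 exec 'SUB D, 4'. After: A=4 B=1 C=0 D=-4 ZF=0 PC=3
Step 4: PC=3 exec 'SUB C, 2'. After: A=4 B=1 C=-2 D=-4 ZF=0 PC=4
Step 5: PC=4 exec 'SUB A, 1'. After: A=3 B=1 C=-2 D=-4 ZF=0 PC=5
Step 6: PC=5 exec 'JNZ 2'. After: A=3 B=1 C=-2 D=-4 ZF=0 PC=2
Step 7: PC=2 exec 'SUB D, 4'. After: A=3 B=1 C=-2 D=-8 ZF=0 PC=3
Step 8: PC=3 exec 'SUB C, 2'. After: A=3 B=1 C=-4 D=-8 ZF=0 PC=4
Step 9: PC=4 exec 'SUB A, 1'. After: A=2 B=1 C=-4 D=-8 ZF=0 PC=5
Step 10: PC=5 exec 'JNZ 2'. After: A=2 B=1 C=-4 D=-8 ZF=0 PC=2
Step 11: PC=2 exec 'SUB D, 4'. After: A=2 B=1 C=-4 D=-12 ZF=0 PC=3
Step 12: PC=3 exec 'SUB C, 2'. After: A=2 B=1 C=-6 D=-12 ZF=0 PC=4
Step 13: PC=4 exec 'SUB A, 1'. After: A=1 B=1 C=-6 D=-12 ZF=0 PC=5
Step 14: PC=5 exec 'JNZ 2'. After: A=1 B=1 C=-6 D=-12 ZF=0 PC=2
Step 15: PC=2 exec 'SUB D, 4'. After: A=1 B=1 C=-6 D=-16 ZF=0 PC=3
Step 16: PC=3 exec 'SUB C, 2'. After: A=1 B=1 C=-8 D=-16 ZF=0 PC=4
Step 17: PC=4 exec 'SUB A, 1'. After: A=0 B=1 C=-8 D=-16 ZF=1 PC=5
Step 18: PC=5 exec 'JNZ 2'. After: A=0 B=1 C=-8 D=-16 ZF=1 PC=6
Step 19: PC=6 exec 'ADD A, 5'. After: A=5 B=1 C=-8 D=-16 ZF=0 PC=7
Step 20: PC=7 exec 'MOV C, 2'. After: A=5 B=1 C=2 D=-16 ZF=0 PC=8
First time PC=8: D=-16

-16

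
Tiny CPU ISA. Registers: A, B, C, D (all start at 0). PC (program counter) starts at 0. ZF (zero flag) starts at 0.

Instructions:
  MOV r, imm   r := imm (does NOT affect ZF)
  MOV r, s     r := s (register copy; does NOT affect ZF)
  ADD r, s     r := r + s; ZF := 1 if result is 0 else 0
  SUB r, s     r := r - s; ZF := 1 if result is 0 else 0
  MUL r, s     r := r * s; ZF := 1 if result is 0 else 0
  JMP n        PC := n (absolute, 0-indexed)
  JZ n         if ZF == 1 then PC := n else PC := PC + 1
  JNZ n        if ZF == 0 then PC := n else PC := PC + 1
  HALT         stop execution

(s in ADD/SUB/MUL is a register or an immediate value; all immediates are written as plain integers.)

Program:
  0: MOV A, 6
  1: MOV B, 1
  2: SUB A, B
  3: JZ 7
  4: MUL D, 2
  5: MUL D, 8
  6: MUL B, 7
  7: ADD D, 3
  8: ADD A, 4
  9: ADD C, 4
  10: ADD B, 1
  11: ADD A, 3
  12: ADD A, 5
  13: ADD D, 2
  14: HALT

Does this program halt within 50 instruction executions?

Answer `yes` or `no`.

Step 1: PC=0 exec 'MOV A, 6'. After: A=6 B=0 C=0 D=0 ZF=0 PC=1
Step 2: PC=1 exec 'MOV B, 1'. After: A=6 B=1 C=0 D=0 ZF=0 PC=2
Step 3: PC=2 exec 'SUB A, B'. After: A=5 B=1 C=0 D=0 ZF=0 PC=3
Step 4: PC=3 exec 'JZ 7'. After: A=5 B=1 C=0 D=0 ZF=0 PC=4
Step 5: PC=4 exec 'MUL D, 2'. After: A=5 B=1 C=0 D=0 ZF=1 PC=5
Step 6: PC=5 exec 'MUL D, 8'. After: A=5 B=1 C=0 D=0 ZF=1 PC=6
Step 7: PC=6 exec 'MUL B, 7'. After: A=5 B=7 C=0 D=0 ZF=0 PC=7
Step 8: PC=7 exec 'ADD D, 3'. After: A=5 B=7 C=0 D=3 ZF=0 PC=8
Step 9: PC=8 exec 'ADD A, 4'. After: A=9 B=7 C=0 D=3 ZF=0 PC=9
Step 10: PC=9 exec 'ADD C, 4'. After: A=9 B=7 C=4 D=3 ZF=0 PC=10
Step 11: PC=10 exec 'ADD B, 1'. After: A=9 B=8 C=4 D=3 ZF=0 PC=11
Step 12: PC=11 exec 'ADD A, 3'. After: A=12 B=8 C=4 D=3 ZF=0 PC=12
Step 13: PC=12 exec 'ADD A, 5'. After: A=17 B=8 C=4 D=3 ZF=0 PC=13
Step 14: PC=13 exec 'ADD D, 2'. After: A=17 B=8 C=4 D=5 ZF=0 PC=14
Step 15: PC=14 exec 'HALT'. After: A=17 B=8 C=4 D=5 ZF=0 PC=14 HALTED

Answer: yes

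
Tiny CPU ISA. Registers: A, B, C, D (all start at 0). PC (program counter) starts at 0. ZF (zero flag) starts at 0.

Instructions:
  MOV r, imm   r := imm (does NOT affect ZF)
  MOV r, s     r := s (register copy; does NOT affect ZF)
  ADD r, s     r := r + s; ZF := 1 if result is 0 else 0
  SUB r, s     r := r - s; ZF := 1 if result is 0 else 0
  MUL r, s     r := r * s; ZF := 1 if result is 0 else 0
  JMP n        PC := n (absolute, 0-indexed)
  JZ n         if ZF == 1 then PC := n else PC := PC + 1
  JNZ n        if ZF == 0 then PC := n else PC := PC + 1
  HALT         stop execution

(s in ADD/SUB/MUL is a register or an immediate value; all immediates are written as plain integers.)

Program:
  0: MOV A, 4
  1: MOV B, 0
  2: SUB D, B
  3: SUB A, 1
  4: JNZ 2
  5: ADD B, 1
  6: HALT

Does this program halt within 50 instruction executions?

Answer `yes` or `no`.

Step 1: PC=0 exec 'MOV A, 4'. After: A=4 B=0 C=0 D=0 ZF=0 PC=1
Step 2: PC=1 exec 'MOV B, 0'. After: A=4 B=0 C=0 D=0 ZF=0 PC=2
Step 3: PC=2 exec 'SUB D, B'. After: A=4 B=0 C=0 D=0 ZF=1 PC=3
Step 4: PC=3 exec 'SUB A, 1'. After: A=3 B=0 C=0 D=0 ZF=0 PC=4
Step 5: PC=4 exec 'JNZ 2'. After: A=3 B=0 C=0 D=0 ZF=0 PC=2
Step 6: PC=2 exec 'SUB D, B'. After: A=3 B=0 C=0 D=0 ZF=1 PC=3
Step 7: PC=3 exec 'SUB A, 1'. After: A=2 B=0 C=0 D=0 ZF=0 PC=4
Step 8: PC=4 exec 'JNZ 2'. After: A=2 B=0 C=0 D=0 ZF=0 PC=2
Step 9: PC=2 exec 'SUB D, B'. After: A=2 B=0 C=0 D=0 ZF=1 PC=3
Step 10: PC=3 exec 'SUB A, 1'. After: A=1 B=0 C=0 D=0 ZF=0 PC=4
Step 11: PC=4 exec 'JNZ 2'. After: A=1 B=0 C=0 D=0 ZF=0 PC=2
Step 12: PC=2 exec 'SUB D, B'. After: A=1 B=0 C=0 D=0 ZF=1 PC=3
Step 13: PC=3 exec 'SUB A, 1'. After: A=0 B=0 C=0 D=0 ZF=1 PC=4
Step 14: PC=4 exec 'JNZ 2'. After: A=0 B=0 C=0 D=0 ZF=1 PC=5
Step 15: PC=5 exec 'ADD B, 1'. After: A=0 B=1 C=0 D=0 ZF=0 PC=6
Step 16: PC=6 exec 'HALT'. After: A=0 B=1 C=0 D=0 ZF=0 PC=6 HALTED

Answer: yes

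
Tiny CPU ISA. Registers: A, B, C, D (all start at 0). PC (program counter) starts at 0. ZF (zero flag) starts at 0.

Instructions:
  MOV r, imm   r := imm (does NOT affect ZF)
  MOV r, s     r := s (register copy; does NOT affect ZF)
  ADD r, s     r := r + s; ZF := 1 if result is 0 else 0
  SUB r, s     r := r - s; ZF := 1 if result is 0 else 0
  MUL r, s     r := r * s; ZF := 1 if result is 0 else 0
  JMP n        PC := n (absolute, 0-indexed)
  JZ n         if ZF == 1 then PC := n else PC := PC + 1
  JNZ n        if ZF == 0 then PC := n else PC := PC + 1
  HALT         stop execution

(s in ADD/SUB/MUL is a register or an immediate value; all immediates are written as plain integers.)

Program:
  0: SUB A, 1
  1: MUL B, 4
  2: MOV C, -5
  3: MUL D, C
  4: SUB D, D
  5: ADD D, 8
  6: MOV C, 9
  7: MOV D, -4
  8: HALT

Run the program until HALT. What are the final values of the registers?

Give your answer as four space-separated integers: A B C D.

Step 1: PC=0 exec 'SUB A, 1'. After: A=-1 B=0 C=0 D=0 ZF=0 PC=1
Step 2: PC=1 exec 'MUL B, 4'. After: A=-1 B=0 C=0 D=0 ZF=1 PC=2
Step 3: PC=2 exec 'MOV C, -5'. After: A=-1 B=0 C=-5 D=0 ZF=1 PC=3
Step 4: PC=3 exec 'MUL D, C'. After: A=-1 B=0 C=-5 D=0 ZF=1 PC=4
Step 5: PC=4 exec 'SUB D, D'. After: A=-1 B=0 C=-5 D=0 ZF=1 PC=5
Step 6: PC=5 exec 'ADD D, 8'. After: A=-1 B=0 C=-5 D=8 ZF=0 PC=6
Step 7: PC=6 exec 'MOV C, 9'. After: A=-1 B=0 C=9 D=8 ZF=0 PC=7
Step 8: PC=7 exec 'MOV D, -4'. After: A=-1 B=0 C=9 D=-4 ZF=0 PC=8
Step 9: PC=8 exec 'HALT'. After: A=-1 B=0 C=9 D=-4 ZF=0 PC=8 HALTED

Answer: -1 0 9 -4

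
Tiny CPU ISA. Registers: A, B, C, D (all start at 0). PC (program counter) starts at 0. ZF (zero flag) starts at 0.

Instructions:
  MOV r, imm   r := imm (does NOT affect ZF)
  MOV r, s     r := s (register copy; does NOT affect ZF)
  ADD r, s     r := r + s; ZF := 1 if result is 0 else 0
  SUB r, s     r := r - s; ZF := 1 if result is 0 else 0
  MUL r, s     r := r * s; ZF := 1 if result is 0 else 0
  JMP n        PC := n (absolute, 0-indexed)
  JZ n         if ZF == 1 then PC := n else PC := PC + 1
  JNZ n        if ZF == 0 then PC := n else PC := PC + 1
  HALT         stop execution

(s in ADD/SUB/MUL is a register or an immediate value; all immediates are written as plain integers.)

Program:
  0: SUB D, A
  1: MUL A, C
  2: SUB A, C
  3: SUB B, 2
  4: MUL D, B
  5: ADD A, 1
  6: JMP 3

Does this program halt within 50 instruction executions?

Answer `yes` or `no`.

Step 1: PC=0 exec 'SUB D, A'. After: A=0 B=0 C=0 D=0 ZF=1 PC=1
Step 2: PC=1 exec 'MUL A, C'. After: A=0 B=0 C=0 D=0 ZF=1 PC=2
Step 3: PC=2 exec 'SUB A, C'. After: A=0 B=0 C=0 D=0 ZF=1 PC=3
Step 4: PC=3 exec 'SUB B, 2'. After: A=0 B=-2 C=0 D=0 ZF=0 PC=4
Step 5: PC=4 exec 'MUL D, B'. After: A=0 B=-2 C=0 D=0 ZF=1 PC=5
Step 6: PC=5 exec 'ADD A, 1'. After: A=1 B=-2 C=0 D=0 ZF=0 PC=6
Step 7: PC=6 exec 'JMP 3'. After: A=1 B=-2 C=0 D=0 ZF=0 PC=3
Step 8: PC=3 exec 'SUB B, 2'. After: A=1 B=-4 C=0 D=0 ZF=0 PC=4
Step 9: PC=4 exec 'MUL D, B'. After: A=1 B=-4 C=0 D=0 ZF=1 PC=5
Step 10: PC=5 exec 'ADD A, 1'. After: A=2 B=-4 C=0 D=0 ZF=0 PC=6
Step 11: PC=6 exec 'JMP 3'. After: A=2 B=-4 C=0 D=0 ZF=0 PC=3
Step 12: PC=3 exec 'SUB B, 2'. After: A=2 B=-6 C=0 D=0 ZF=0 PC=4
Step 13: PC=4 exec 'MUL D, B'. After: A=2 B=-6 C=0 D=0 ZF=1 PC=5
Step 14: PC=5 exec 'ADD A, 1'. After: A=3 B=-6 C=0 D=0 ZF=0 PC=6
Step 15: PC=6 exec 'JMP 3'. After: A=3 B=-6 C=0 D=0 ZF=0 PC=3
After 50 steps: not halted. PC revisits the same instructions with no path to HALT; will never halt.

Answer: no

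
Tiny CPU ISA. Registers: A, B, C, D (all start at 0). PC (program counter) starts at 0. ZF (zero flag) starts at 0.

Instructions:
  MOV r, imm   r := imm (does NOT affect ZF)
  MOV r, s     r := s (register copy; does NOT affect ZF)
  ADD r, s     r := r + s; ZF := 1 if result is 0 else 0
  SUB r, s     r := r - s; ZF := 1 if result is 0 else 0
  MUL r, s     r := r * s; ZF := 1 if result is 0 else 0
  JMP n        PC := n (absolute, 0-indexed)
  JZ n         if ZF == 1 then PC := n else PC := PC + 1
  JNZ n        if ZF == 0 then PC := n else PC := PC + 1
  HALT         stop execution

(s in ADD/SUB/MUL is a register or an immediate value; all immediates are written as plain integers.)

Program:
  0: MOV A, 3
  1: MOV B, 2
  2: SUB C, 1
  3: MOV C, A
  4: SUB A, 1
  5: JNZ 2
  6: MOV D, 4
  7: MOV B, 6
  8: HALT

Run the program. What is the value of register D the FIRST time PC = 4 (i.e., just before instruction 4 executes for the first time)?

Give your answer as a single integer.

Step 1: PC=0 exec 'MOV A, 3'. After: A=3 B=0 C=0 D=0 ZF=0 PC=1
Step 2: PC=1 exec 'MOV B, 2'. After: A=3 B=2 C=0 D=0 ZF=0 PC=2
Step 3: PC=2 exec 'SUB C, 1'. After: A=3 B=2 C=-1 D=0 ZF=0 PC=3
Step 4: PC=3 exec 'MOV C, A'. After: A=3 B=2 C=3 D=0 ZF=0 PC=4
First time PC=4: D=0

0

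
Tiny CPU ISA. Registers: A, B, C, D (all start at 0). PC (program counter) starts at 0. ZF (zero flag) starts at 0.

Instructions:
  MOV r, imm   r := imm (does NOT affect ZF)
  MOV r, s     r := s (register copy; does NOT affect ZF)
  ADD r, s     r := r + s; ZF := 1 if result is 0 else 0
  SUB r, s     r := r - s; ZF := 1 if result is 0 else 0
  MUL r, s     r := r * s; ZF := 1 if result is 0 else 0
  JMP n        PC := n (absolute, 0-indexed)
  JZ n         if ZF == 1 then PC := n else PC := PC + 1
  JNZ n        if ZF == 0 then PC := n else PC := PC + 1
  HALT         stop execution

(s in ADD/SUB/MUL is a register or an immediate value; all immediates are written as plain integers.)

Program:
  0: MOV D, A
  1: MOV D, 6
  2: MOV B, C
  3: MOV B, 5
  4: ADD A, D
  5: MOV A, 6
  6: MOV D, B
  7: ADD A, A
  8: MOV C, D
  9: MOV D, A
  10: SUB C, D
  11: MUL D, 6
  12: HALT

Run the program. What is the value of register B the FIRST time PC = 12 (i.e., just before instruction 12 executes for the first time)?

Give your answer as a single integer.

Step 1: PC=0 exec 'MOV D, A'. After: A=0 B=0 C=0 D=0 ZF=0 PC=1
Step 2: PC=1 exec 'MOV D, 6'. After: A=0 B=0 C=0 D=6 ZF=0 PC=2
Step 3: PC=2 exec 'MOV B, C'. After: A=0 B=0 C=0 D=6 ZF=0 PC=3
Step 4: PC=3 exec 'MOV B, 5'. After: A=0 B=5 C=0 D=6 ZF=0 PC=4
Step 5: PC=4 exec 'ADD A, D'. After: A=6 B=5 C=0 D=6 ZF=0 PC=5
Step 6: PC=5 exec 'MOV A, 6'. After: A=6 B=5 C=0 D=6 ZF=0 PC=6
Step 7: PC=6 exec 'MOV D, B'. After: A=6 B=5 C=0 D=5 ZF=0 PC=7
Step 8: PC=7 exec 'ADD A, A'. After: A=12 B=5 C=0 D=5 ZF=0 PC=8
Step 9: PC=8 exec 'MOV C, D'. After: A=12 B=5 C=5 D=5 ZF=0 PC=9
Step 10: PC=9 exec 'MOV D, A'. After: A=12 B=5 C=5 D=12 ZF=0 PC=10
Step 11: PC=10 exec 'SUB C, D'. After: A=12 B=5 C=-7 D=12 ZF=0 PC=11
Step 12: PC=11 exec 'MUL D, 6'. After: A=12 B=5 C=-7 D=72 ZF=0 PC=12
First time PC=12: B=5

5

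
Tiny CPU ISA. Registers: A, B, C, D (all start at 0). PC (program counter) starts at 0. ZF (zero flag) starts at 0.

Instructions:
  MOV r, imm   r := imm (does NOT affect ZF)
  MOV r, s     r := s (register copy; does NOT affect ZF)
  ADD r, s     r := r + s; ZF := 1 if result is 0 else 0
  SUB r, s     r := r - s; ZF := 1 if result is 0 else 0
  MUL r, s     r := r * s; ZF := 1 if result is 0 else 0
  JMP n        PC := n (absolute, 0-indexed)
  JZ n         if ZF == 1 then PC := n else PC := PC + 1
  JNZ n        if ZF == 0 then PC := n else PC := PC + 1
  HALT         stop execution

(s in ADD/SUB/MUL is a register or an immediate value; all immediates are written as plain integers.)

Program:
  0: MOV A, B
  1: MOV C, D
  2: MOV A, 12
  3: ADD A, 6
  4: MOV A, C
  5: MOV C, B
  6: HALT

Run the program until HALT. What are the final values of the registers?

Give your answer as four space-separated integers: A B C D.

Answer: 0 0 0 0

Derivation:
Step 1: PC=0 exec 'MOV A, B'. After: A=0 B=0 C=0 D=0 ZF=0 PC=1
Step 2: PC=1 exec 'MOV C, D'. After: A=0 B=0 C=0 D=0 ZF=0 PC=2
Step 3: PC=2 exec 'MOV A, 12'. After: A=12 B=0 C=0 D=0 ZF=0 PC=3
Step 4: PC=3 exec 'ADD A, 6'. After: A=18 B=0 C=0 D=0 ZF=0 PC=4
Step 5: PC=4 exec 'MOV A, C'. After: A=0 B=0 C=0 D=0 ZF=0 PC=5
Step 6: PC=5 exec 'MOV C, B'. After: A=0 B=0 C=0 D=0 ZF=0 PC=6
Step 7: PC=6 exec 'HALT'. After: A=0 B=0 C=0 D=0 ZF=0 PC=6 HALTED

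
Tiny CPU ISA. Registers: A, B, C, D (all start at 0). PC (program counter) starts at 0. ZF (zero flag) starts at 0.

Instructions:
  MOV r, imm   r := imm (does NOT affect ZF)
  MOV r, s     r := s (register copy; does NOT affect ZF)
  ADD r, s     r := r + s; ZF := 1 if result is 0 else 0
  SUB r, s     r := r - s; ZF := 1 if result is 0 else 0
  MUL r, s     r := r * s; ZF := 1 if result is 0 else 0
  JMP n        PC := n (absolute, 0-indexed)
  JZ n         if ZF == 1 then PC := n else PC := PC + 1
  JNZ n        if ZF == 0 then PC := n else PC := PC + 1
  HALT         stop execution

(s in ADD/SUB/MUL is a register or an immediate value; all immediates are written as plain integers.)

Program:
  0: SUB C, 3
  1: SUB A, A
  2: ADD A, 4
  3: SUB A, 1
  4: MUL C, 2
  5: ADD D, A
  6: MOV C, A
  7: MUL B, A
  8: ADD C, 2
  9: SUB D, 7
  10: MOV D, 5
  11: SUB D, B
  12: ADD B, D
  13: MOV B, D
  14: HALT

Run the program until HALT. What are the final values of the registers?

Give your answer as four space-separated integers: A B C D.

Step 1: PC=0 exec 'SUB C, 3'. After: A=0 B=0 C=-3 D=0 ZF=0 PC=1
Step 2: PC=1 exec 'SUB A, A'. After: A=0 B=0 C=-3 D=0 ZF=1 PC=2
Step 3: PC=2 exec 'ADD A, 4'. After: A=4 B=0 C=-3 D=0 ZF=0 PC=3
Step 4: PC=3 exec 'SUB A, 1'. After: A=3 B=0 C=-3 D=0 ZF=0 PC=4
Step 5: PC=4 exec 'MUL C, 2'. After: A=3 B=0 C=-6 D=0 ZF=0 PC=5
Step 6: PC=5 exec 'ADD D, A'. After: A=3 B=0 C=-6 D=3 ZF=0 PC=6
Step 7: PC=6 exec 'MOV C, A'. After: A=3 B=0 C=3 D=3 ZF=0 PC=7
Step 8: PC=7 exec 'MUL B, A'. After: A=3 B=0 C=3 D=3 ZF=1 PC=8
Step 9: PC=8 exec 'ADD C, 2'. After: A=3 B=0 C=5 D=3 ZF=0 PC=9
Step 10: PC=9 exec 'SUB D, 7'. After: A=3 B=0 C=5 D=-4 ZF=0 PC=10
Step 11: PC=10 exec 'MOV D, 5'. After: A=3 B=0 C=5 D=5 ZF=0 PC=11
Step 12: PC=11 exec 'SUB D, B'. After: A=3 B=0 C=5 D=5 ZF=0 PC=12
Step 13: PC=12 exec 'ADD B, D'. After: A=3 B=5 C=5 D=5 ZF=0 PC=13
Step 14: PC=13 exec 'MOV B, D'. After: A=3 B=5 C=5 D=5 ZF=0 PC=14
Step 15: PC=14 exec 'HALT'. After: A=3 B=5 C=5 D=5 ZF=0 PC=14 HALTED

Answer: 3 5 5 5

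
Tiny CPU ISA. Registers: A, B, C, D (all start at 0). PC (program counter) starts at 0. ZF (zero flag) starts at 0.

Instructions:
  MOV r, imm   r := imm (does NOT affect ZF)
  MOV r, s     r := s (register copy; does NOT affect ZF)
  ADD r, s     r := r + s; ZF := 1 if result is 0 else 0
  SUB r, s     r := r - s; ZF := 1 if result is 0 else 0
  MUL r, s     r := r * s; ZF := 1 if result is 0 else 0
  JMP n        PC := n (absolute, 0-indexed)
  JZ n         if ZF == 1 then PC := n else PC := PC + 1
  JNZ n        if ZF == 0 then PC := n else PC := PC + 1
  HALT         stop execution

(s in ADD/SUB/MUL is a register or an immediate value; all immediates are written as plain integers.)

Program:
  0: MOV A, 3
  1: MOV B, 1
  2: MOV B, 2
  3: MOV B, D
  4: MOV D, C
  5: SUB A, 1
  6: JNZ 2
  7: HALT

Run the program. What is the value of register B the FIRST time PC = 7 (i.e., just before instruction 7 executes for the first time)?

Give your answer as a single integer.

Step 1: PC=0 exec 'MOV A, 3'. After: A=3 B=0 C=0 D=0 ZF=0 PC=1
Step 2: PC=1 exec 'MOV B, 1'. After: A=3 B=1 C=0 D=0 ZF=0 PC=2
Step 3: PC=2 exec 'MOV B, 2'. After: A=3 B=2 C=0 D=0 ZF=0 PC=3
Step 4: PC=3 exec 'MOV B, D'. After: A=3 B=0 C=0 D=0 ZF=0 PC=4
Step 5: PC=4 exec 'MOV D, C'. After: A=3 B=0 C=0 D=0 ZF=0 PC=5
Step 6: PC=5 exec 'SUB A, 1'. After: A=2 B=0 C=0 D=0 ZF=0 PC=6
Step 7: PC=6 exec 'JNZ 2'. After: A=2 B=0 C=0 D=0 ZF=0 PC=2
Step 8: PC=2 exec 'MOV B, 2'. After: A=2 B=2 C=0 D=0 ZF=0 PC=3
Step 9: PC=3 exec 'MOV B, D'. After: A=2 B=0 C=0 D=0 ZF=0 PC=4
Step 10: PC=4 exec 'MOV D, C'. After: A=2 B=0 C=0 D=0 ZF=0 PC=5
Step 11: PC=5 exec 'SUB A, 1'. After: A=1 B=0 C=0 D=0 ZF=0 PC=6
Step 12: PC=6 exec 'JNZ 2'. After: A=1 B=0 C=0 D=0 ZF=0 PC=2
Step 13: PC=2 exec 'MOV B, 2'. After: A=1 B=2 C=0 D=0 ZF=0 PC=3
Step 14: PC=3 exec 'MOV B, D'. After: A=1 B=0 C=0 D=0 ZF=0 PC=4
Step 15: PC=4 exec 'MOV D, C'. After: A=1 B=0 C=0 D=0 ZF=0 PC=5
Step 16: PC=5 exec 'SUB A, 1'. After: A=0 B=0 C=0 D=0 ZF=1 PC=6
Step 17: PC=6 exec 'JNZ 2'. After: A=0 B=0 C=0 D=0 ZF=1 PC=7
First time PC=7: B=0

0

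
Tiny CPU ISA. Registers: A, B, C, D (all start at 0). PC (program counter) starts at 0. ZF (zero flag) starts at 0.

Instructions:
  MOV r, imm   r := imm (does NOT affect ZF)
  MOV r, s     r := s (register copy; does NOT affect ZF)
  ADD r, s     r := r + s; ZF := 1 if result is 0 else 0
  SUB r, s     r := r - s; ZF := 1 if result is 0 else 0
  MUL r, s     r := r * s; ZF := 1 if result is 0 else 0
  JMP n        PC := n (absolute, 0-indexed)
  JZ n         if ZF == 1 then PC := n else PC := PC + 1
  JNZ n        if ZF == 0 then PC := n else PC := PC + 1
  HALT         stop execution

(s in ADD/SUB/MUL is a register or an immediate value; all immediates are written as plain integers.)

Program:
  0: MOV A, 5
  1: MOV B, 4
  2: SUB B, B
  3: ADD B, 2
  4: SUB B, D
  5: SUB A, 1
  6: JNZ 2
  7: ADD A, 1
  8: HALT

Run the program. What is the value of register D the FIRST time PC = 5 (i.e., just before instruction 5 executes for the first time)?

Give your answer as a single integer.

Step 1: PC=0 exec 'MOV A, 5'. After: A=5 B=0 C=0 D=0 ZF=0 PC=1
Step 2: PC=1 exec 'MOV B, 4'. After: A=5 B=4 C=0 D=0 ZF=0 PC=2
Step 3: PC=2 exec 'SUB B, B'. After: A=5 B=0 C=0 D=0 ZF=1 PC=3
Step 4: PC=3 exec 'ADD B, 2'. After: A=5 B=2 C=0 D=0 ZF=0 PC=4
Step 5: PC=4 exec 'SUB B, D'. After: A=5 B=2 C=0 D=0 ZF=0 PC=5
First time PC=5: D=0

0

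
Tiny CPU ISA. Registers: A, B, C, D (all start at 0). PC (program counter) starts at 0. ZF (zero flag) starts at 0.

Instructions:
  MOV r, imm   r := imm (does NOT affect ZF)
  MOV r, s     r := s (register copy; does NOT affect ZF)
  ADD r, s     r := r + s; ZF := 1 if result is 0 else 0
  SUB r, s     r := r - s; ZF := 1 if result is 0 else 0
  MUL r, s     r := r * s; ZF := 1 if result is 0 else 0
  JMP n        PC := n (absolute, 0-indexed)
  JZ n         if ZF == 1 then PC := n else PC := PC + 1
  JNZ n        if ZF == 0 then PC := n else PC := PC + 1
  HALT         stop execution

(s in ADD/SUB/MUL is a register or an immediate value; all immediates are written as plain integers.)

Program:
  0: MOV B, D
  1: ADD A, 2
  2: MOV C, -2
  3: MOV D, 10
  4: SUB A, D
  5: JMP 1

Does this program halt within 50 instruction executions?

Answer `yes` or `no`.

Step 1: PC=0 exec 'MOV B, D'. After: A=0 B=0 C=0 D=0 ZF=0 PC=1
Step 2: PC=1 exec 'ADD A, 2'. After: A=2 B=0 C=0 D=0 ZF=0 PC=2
Step 3: PC=2 exec 'MOV C, -2'. After: A=2 B=0 C=-2 D=0 ZF=0 PC=3
Step 4: PC=3 exec 'MOV D, 10'. After: A=2 B=0 C=-2 D=10 ZF=0 PC=4
Step 5: PC=4 exec 'SUB A, D'. After: A=-8 B=0 C=-2 D=10 ZF=0 PC=5
Step 6: PC=5 exec 'JMP 1'. After: A=-8 B=0 C=-2 D=10 ZF=0 PC=1
Step 7: PC=1 exec 'ADD A, 2'. After: A=-6 B=0 C=-2 D=10 ZF=0 PC=2
Step 8: PC=2 exec 'MOV C, -2'. After: A=-6 B=0 C=-2 D=10 ZF=0 PC=3
Step 9: PC=3 exec 'MOV D, 10'. After: A=-6 B=0 C=-2 D=10 ZF=0 PC=4
Step 10: PC=4 exec 'SUB A, D'. After: A=-16 B=0 C=-2 D=10 ZF=0 PC=5
Step 11: PC=5 exec 'JMP 1'. After: A=-16 B=0 C=-2 D=10 ZF=0 PC=1
Step 12: PC=1 exec 'ADD A, 2'. After: A=-14 B=0 C=-2 D=10 ZF=0 PC=2
Step 13: PC=2 exec 'MOV C, -2'. After: A=-14 B=0 C=-2 D=10 ZF=0 PC=3
Step 14: PC=3 exec 'MOV D, 10'. After: A=-14 B=0 C=-2 D=10 ZF=0 PC=4
Step 15: PC=4 exec 'SUB A, D'. After: A=-24 B=0 C=-2 D=10 ZF=0 PC=5
After 50 steps: not halted. PC revisits the same instructions with no path to HALT; will never halt.

Answer: no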